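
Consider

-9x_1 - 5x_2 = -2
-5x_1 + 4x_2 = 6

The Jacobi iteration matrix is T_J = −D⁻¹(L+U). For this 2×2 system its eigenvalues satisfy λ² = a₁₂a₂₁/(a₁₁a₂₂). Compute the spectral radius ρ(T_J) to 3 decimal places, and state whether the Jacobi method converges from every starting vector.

0.833

a₁₂a₂₁/(a₁₁a₂₂) = (-5)·(-5) / ((-9)·(4)) = -0.694444
ρ = √|-0.694444| = √0.694444 = 0.833
ρ < 1, so Jacobi converges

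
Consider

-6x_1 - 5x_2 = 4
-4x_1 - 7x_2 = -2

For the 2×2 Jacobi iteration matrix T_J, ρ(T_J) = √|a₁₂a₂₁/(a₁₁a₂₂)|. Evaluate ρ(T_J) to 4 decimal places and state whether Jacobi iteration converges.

a₁₂a₂₁/(a₁₁a₂₂) = (-5)·(-4) / ((-6)·(-7)) = 0.476190
ρ = √|0.476190| = √0.476190 = 0.6901
ρ < 1, so Jacobi converges

0.6901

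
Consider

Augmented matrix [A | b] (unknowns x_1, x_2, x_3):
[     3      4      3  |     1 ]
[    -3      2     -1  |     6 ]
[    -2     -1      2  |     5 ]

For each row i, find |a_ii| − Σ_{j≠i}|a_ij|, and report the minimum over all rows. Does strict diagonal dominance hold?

row 1: |3| − (4+3) = -4
row 2: |2| − (3+1) = -2
row 3: |2| − (2+1) = -1
minimum over rows = -4 → not strictly diagonally dominant

-4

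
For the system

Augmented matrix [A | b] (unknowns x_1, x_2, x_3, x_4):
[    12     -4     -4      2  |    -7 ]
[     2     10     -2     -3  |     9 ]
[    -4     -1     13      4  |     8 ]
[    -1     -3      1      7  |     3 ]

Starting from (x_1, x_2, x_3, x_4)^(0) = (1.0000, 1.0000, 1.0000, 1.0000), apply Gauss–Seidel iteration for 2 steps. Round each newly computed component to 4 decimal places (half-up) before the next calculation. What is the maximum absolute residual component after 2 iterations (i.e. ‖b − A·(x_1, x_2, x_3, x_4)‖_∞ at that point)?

0.4340

Iteration 1:
  x_1 = (-7 - (-4)·1.0000 - (-4)·1.0000 - (2)·1.0000) / (12) = -0.0833
  x_2 = (9 - (2)·-0.0833 - (-2)·1.0000 - (-3)·1.0000) / (10) = 1.4167
  x_3 = (8 - (-4)·-0.0833 - (-1)·1.4167 - (4)·1.0000) / (13) = 0.3910
  x_4 = (3 - (-1)·-0.0833 - (-3)·1.4167 - (1)·0.3910) / (7) = 0.9680
Iteration 2:
  x_1 = (-7 - (-4)·1.4167 - (-4)·0.3910 - (2)·0.9680) / (12) = -0.1421
  x_2 = (9 - (2)·-0.1421 - (-2)·0.3910 - (-3)·0.9680) / (10) = 1.2970
  x_3 = (8 - (-4)·-0.1421 - (-1)·1.2970 - (4)·0.9680) / (13) = 0.3736
  x_4 = (3 - (-1)·-0.1421 - (-3)·1.2970 - (1)·0.3736) / (7) = 0.9108
Residual b − A·x = (-0.4340, -0.2062, 0.2286, -0.0003); ∞-norm = 0.4340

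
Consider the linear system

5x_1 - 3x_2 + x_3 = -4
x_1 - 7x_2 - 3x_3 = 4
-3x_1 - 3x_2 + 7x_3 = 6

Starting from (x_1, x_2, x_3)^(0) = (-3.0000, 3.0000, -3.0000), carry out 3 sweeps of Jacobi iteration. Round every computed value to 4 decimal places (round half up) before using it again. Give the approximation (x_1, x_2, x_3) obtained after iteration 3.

(-1.5592, -1.3994, 0.2099)

Iteration 1:
  x_1 = (-4 - (-3)·3.0000 - (1)·-3.0000) / (5) = 1.6000
  x_2 = (4 - (1)·-3.0000 - (-3)·-3.0000) / (-7) = 0.2857
  x_3 = (6 - (-3)·-3.0000 - (-3)·3.0000) / (7) = 0.8571
Iteration 2:
  x_1 = (-4 - (-3)·0.2857 - (1)·0.8571) / (5) = -0.8000
  x_2 = (4 - (1)·1.6000 - (-3)·0.8571) / (-7) = -0.7102
  x_3 = (6 - (-3)·1.6000 - (-3)·0.2857) / (7) = 1.6653
Iteration 3:
  x_1 = (-4 - (-3)·-0.7102 - (1)·1.6653) / (5) = -1.5592
  x_2 = (4 - (1)·-0.8000 - (-3)·1.6653) / (-7) = -1.3994
  x_3 = (6 - (-3)·-0.8000 - (-3)·-0.7102) / (7) = 0.2099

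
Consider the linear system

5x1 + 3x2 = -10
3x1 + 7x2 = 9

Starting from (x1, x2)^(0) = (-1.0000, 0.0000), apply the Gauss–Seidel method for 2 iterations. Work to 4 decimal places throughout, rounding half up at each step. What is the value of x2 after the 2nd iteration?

Iteration 1:
  x1 = (-10 - (3)·0.0000) / (5) = -2.0000
  x2 = (9 - (3)·-2.0000) / (7) = 2.1429
Iteration 2:
  x1 = (-10 - (3)·2.1429) / (5) = -3.2857
  x2 = (9 - (3)·-3.2857) / (7) = 2.6939

2.6939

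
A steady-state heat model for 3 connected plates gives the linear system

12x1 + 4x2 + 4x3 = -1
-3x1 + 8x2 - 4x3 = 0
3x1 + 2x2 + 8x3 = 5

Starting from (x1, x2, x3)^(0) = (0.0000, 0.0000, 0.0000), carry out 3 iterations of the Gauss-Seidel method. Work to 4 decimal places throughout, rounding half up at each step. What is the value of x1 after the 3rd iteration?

-0.3839

Iteration 1:
  x1 = (-1 - (4)·0.0000 - (4)·0.0000) / (12) = -0.0833
  x2 = (0 - (-3)·-0.0833 - (-4)·0.0000) / (8) = -0.0312
  x3 = (5 - (3)·-0.0833 - (2)·-0.0312) / (8) = 0.6640
Iteration 2:
  x1 = (-1 - (4)·-0.0312 - (4)·0.6640) / (12) = -0.2943
  x2 = (0 - (-3)·-0.2943 - (-4)·0.6640) / (8) = 0.2216
  x3 = (5 - (3)·-0.2943 - (2)·0.2216) / (8) = 0.6800
Iteration 3:
  x1 = (-1 - (4)·0.2216 - (4)·0.6800) / (12) = -0.3839
  x2 = (0 - (-3)·-0.3839 - (-4)·0.6800) / (8) = 0.1960
  x3 = (5 - (3)·-0.3839 - (2)·0.1960) / (8) = 0.7200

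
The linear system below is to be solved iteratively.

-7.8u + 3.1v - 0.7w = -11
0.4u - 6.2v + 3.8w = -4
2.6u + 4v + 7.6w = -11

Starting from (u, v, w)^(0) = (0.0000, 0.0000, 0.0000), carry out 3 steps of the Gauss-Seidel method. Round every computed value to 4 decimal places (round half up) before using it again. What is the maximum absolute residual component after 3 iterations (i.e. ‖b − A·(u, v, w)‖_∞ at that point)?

Iteration 1:
  u = (-11 - (3.1)·0.0000 - (-0.7)·0.0000) / (-7.8) = 1.4103
  v = (-4 - (0.4)·1.4103 - (3.8)·0.0000) / (-6.2) = 0.7361
  w = (-11 - (2.6)·1.4103 - (4)·0.7361) / (7.6) = -2.3173
Iteration 2:
  u = (-11 - (3.1)·0.7361 - (-0.7)·-2.3173) / (-7.8) = 1.9108
  v = (-4 - (0.4)·1.9108 - (3.8)·-2.3173) / (-6.2) = -0.6518
  w = (-11 - (2.6)·1.9108 - (4)·-0.6518) / (7.6) = -1.7580
Iteration 3:
  u = (-11 - (3.1)·-0.6518 - (-0.7)·-1.7580) / (-7.8) = 1.3090
  v = (-4 - (0.4)·1.3090 - (3.8)·-1.7580) / (-6.2) = -0.3479
  w = (-11 - (2.6)·1.3090 - (4)·-0.3479) / (7.6) = -1.7121
Residual b − A·x = (-0.9098, -0.1746, 0.0002); ∞-norm = 0.9098

0.9098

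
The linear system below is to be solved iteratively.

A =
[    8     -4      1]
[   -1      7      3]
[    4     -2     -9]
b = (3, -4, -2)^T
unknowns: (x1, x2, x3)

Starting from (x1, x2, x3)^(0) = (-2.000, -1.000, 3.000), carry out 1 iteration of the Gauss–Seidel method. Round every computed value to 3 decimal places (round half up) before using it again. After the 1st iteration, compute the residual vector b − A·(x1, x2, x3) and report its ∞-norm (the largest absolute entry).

Iteration 1:
  x1 = (3 - (-4)·-1.000 - (1)·3.000) / (8) = -0.500
  x2 = (-4 - (-1)·-0.500 - (3)·3.000) / (7) = -1.929
  x3 = (-2 - (4)·-0.500 - (-2)·-1.929) / (-9) = 0.429
Residual b − A·x = (-1.145, 7.716, 0.003); ∞-norm = 7.716

7.716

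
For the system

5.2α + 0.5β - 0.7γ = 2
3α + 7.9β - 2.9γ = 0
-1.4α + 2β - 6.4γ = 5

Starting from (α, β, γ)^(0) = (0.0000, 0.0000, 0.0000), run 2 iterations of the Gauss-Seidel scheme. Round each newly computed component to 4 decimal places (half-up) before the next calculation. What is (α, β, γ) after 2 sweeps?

(0.2760, -0.4392, -0.9789)

Iteration 1:
  α = (2 - (0.5)·0.0000 - (-0.7)·0.0000) / (5.2) = 0.3846
  β = (0 - (3)·0.3846 - (-2.9)·0.0000) / (7.9) = -0.1461
  γ = (5 - (-1.4)·0.3846 - (2)·-0.1461) / (-6.4) = -0.9110
Iteration 2:
  α = (2 - (0.5)·-0.1461 - (-0.7)·-0.9110) / (5.2) = 0.2760
  β = (0 - (3)·0.2760 - (-2.9)·-0.9110) / (7.9) = -0.4392
  γ = (5 - (-1.4)·0.2760 - (2)·-0.4392) / (-6.4) = -0.9789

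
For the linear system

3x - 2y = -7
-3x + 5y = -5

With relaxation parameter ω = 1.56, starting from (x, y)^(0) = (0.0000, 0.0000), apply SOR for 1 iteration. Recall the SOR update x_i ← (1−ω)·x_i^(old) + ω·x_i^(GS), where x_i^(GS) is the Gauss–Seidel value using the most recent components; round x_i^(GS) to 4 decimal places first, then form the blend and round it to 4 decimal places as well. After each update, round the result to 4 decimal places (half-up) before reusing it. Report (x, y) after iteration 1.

Iteration 1:
  x: GS value = (-7 - (-2)·0.0000) / (3) = -2.3333;  x ← (1−ω)·0.0000 + ω·-2.3333 = -3.6399
  y: GS value = (-5 - (-3)·-3.6399) / (5) = -3.1839;  y ← (1−ω)·0.0000 + ω·-3.1839 = -4.9669

(-3.6399, -4.9669)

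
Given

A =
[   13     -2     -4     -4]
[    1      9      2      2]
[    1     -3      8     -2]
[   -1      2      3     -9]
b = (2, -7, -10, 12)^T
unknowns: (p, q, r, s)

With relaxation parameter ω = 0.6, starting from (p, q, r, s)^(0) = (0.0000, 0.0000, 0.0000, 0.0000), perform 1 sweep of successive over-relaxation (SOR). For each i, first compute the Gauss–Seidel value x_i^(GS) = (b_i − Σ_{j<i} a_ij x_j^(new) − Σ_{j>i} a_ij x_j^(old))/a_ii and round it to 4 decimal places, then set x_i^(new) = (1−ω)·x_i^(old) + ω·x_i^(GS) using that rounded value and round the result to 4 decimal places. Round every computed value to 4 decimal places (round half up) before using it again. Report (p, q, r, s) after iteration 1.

(0.0923, -0.4728, -0.8633, -1.0418)

Iteration 1:
  p: GS value = (2 - (-2)·0.0000 - (-4)·0.0000 - (-4)·0.0000) / (13) = 0.1538;  p ← (1−ω)·0.0000 + ω·0.1538 = 0.0923
  q: GS value = (-7 - (1)·0.0923 - (2)·0.0000 - (2)·0.0000) / (9) = -0.7880;  q ← (1−ω)·0.0000 + ω·-0.7880 = -0.4728
  r: GS value = (-10 - (1)·0.0923 - (-3)·-0.4728 - (-2)·0.0000) / (8) = -1.4388;  r ← (1−ω)·0.0000 + ω·-1.4388 = -0.8633
  s: GS value = (12 - (-1)·0.0923 - (2)·-0.4728 - (3)·-0.8633) / (-9) = -1.7364;  s ← (1−ω)·0.0000 + ω·-1.7364 = -1.0418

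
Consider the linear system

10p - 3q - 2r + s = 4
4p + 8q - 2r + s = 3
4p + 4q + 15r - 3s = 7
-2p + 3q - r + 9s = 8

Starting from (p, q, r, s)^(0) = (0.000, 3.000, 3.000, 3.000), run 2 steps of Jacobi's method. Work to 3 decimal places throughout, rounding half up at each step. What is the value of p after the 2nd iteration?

Iteration 1:
  p = (4 - (-3)·3.000 - (-2)·3.000 - (1)·3.000) / (10) = 1.600
  q = (3 - (4)·0.000 - (-2)·3.000 - (1)·3.000) / (8) = 0.750
  r = (7 - (4)·0.000 - (4)·3.000 - (-3)·3.000) / (15) = 0.267
  s = (8 - (-2)·0.000 - (3)·3.000 - (-1)·3.000) / (9) = 0.222
Iteration 2:
  p = (4 - (-3)·0.750 - (-2)·0.267 - (1)·0.222) / (10) = 0.656
  q = (3 - (4)·1.600 - (-2)·0.267 - (1)·0.222) / (8) = -0.386
  r = (7 - (4)·1.600 - (4)·0.750 - (-3)·0.222) / (15) = -0.116
  s = (8 - (-2)·1.600 - (3)·0.750 - (-1)·0.267) / (9) = 1.024

0.656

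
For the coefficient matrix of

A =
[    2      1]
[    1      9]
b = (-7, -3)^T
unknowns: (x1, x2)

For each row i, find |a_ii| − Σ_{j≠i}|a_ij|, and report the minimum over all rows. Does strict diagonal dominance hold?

1

row 1: |2| − (1) = 1
row 2: |9| − (1) = 8
minimum over rows = 1 → strictly diagonally dominant (convergence guaranteed)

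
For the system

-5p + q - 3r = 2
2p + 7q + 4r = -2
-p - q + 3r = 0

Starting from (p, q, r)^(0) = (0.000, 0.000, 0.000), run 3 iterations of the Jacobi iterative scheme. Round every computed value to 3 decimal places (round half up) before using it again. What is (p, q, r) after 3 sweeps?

(-0.297, -0.024, -0.209)

Iteration 1:
  p = (2 - (1)·0.000 - (-3)·0.000) / (-5) = -0.400
  q = (-2 - (2)·0.000 - (4)·0.000) / (7) = -0.286
  r = (0 - (-1)·0.000 - (-1)·0.000) / (3) = 0.000
Iteration 2:
  p = (2 - (1)·-0.286 - (-3)·0.000) / (-5) = -0.457
  q = (-2 - (2)·-0.400 - (4)·0.000) / (7) = -0.171
  r = (0 - (-1)·-0.400 - (-1)·-0.286) / (3) = -0.229
Iteration 3:
  p = (2 - (1)·-0.171 - (-3)·-0.229) / (-5) = -0.297
  q = (-2 - (2)·-0.457 - (4)·-0.229) / (7) = -0.024
  r = (0 - (-1)·-0.457 - (-1)·-0.171) / (3) = -0.209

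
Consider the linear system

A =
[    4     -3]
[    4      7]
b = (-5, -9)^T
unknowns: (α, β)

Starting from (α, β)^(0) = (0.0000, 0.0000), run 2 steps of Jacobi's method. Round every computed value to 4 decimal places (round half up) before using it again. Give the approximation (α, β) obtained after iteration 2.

Iteration 1:
  α = (-5 - (-3)·0.0000) / (4) = -1.2500
  β = (-9 - (4)·0.0000) / (7) = -1.2857
Iteration 2:
  α = (-5 - (-3)·-1.2857) / (4) = -2.2143
  β = (-9 - (4)·-1.2500) / (7) = -0.5714

(-2.2143, -0.5714)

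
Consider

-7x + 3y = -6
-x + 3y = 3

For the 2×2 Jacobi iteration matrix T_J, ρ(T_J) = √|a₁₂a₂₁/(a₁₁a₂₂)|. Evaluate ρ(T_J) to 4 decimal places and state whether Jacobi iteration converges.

a₁₂a₂₁/(a₁₁a₂₂) = (3)·(-1) / ((-7)·(3)) = 0.142857
ρ = √|0.142857| = √0.142857 = 0.3780
ρ < 1, so Jacobi converges

0.3780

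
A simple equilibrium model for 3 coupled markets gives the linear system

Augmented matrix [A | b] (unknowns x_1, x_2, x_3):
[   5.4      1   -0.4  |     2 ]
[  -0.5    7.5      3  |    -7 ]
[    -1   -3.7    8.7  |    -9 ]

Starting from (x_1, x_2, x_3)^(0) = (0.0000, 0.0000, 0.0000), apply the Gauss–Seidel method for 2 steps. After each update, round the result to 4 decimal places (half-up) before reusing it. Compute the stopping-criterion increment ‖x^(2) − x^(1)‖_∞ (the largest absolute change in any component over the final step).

Iteration 1:
  x_1 = (2 - (1)·0.0000 - (-0.4)·0.0000) / (5.4) = 0.3704
  x_2 = (-7 - (-0.5)·0.3704 - (3)·0.0000) / (7.5) = -0.9086
  x_3 = (-9 - (-1)·0.3704 - (-3.7)·-0.9086) / (8.7) = -1.3783
Iteration 2:
  x_1 = (2 - (1)·-0.9086 - (-0.4)·-1.3783) / (5.4) = 0.4365
  x_2 = (-7 - (-0.5)·0.4365 - (3)·-1.3783) / (7.5) = -0.3529
  x_3 = (-9 - (-1)·0.4365 - (-3.7)·-0.3529) / (8.7) = -1.1344
Change: (0.0661, 0.5557, 0.2439) → max |·| = 0.5557

0.5557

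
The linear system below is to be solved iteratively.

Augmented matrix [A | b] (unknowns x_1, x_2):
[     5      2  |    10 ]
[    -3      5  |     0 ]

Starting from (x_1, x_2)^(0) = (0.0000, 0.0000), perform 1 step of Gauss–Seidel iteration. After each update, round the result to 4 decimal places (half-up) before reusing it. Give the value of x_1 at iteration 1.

2.0000

Iteration 1:
  x_1 = (10 - (2)·0.0000) / (5) = 2.0000
  x_2 = (0 - (-3)·2.0000) / (5) = 1.2000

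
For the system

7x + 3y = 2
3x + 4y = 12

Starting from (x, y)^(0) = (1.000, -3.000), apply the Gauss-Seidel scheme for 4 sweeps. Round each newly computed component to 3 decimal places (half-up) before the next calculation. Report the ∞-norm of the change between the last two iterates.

0.213

Iteration 1:
  x = (2 - (3)·-3.000) / (7) = 1.571
  y = (12 - (3)·1.571) / (4) = 1.822
Iteration 2:
  x = (2 - (3)·1.822) / (7) = -0.495
  y = (12 - (3)·-0.495) / (4) = 3.371
Iteration 3:
  x = (2 - (3)·3.371) / (7) = -1.159
  y = (12 - (3)·-1.159) / (4) = 3.869
Iteration 4:
  x = (2 - (3)·3.869) / (7) = -1.372
  y = (12 - (3)·-1.372) / (4) = 4.029
Change: (-0.213, 0.160) → max |·| = 0.213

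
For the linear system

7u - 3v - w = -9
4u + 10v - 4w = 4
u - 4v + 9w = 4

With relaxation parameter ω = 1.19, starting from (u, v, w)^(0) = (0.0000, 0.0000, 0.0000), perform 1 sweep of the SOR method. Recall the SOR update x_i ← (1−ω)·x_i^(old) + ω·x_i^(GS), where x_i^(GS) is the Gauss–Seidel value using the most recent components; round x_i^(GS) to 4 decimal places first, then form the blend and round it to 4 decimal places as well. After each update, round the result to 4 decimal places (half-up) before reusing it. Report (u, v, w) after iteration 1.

Iteration 1:
  u: GS value = (-9 - (-3)·0.0000 - (-1)·0.0000) / (7) = -1.2857;  u ← (1−ω)·0.0000 + ω·-1.2857 = -1.5300
  v: GS value = (4 - (4)·-1.5300 - (-4)·0.0000) / (10) = 1.0120;  v ← (1−ω)·0.0000 + ω·1.0120 = 1.2043
  w: GS value = (4 - (1)·-1.5300 - (-4)·1.2043) / (9) = 1.1497;  w ← (1−ω)·0.0000 + ω·1.1497 = 1.3681

(-1.5300, 1.2043, 1.3681)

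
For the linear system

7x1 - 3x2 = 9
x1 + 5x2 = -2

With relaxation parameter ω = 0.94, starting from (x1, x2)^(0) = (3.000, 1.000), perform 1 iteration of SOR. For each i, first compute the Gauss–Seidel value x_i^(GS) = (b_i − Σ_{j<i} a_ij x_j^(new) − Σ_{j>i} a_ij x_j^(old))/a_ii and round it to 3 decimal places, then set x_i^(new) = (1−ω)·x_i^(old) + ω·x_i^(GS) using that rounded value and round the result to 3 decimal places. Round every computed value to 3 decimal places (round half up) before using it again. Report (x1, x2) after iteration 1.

(1.791, -0.653)

Iteration 1:
  x1: GS value = (9 - (-3)·1.000) / (7) = 1.714;  x1 ← (1−ω)·3.000 + ω·1.714 = 1.791
  x2: GS value = (-2 - (1)·1.791) / (5) = -0.758;  x2 ← (1−ω)·1.000 + ω·-0.758 = -0.653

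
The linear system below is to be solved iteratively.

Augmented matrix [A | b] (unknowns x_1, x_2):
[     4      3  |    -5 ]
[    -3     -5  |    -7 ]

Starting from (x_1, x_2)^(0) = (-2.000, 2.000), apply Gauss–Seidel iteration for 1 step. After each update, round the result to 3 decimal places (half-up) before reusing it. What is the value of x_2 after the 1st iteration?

3.050

Iteration 1:
  x_1 = (-5 - (3)·2.000) / (4) = -2.750
  x_2 = (-7 - (-3)·-2.750) / (-5) = 3.050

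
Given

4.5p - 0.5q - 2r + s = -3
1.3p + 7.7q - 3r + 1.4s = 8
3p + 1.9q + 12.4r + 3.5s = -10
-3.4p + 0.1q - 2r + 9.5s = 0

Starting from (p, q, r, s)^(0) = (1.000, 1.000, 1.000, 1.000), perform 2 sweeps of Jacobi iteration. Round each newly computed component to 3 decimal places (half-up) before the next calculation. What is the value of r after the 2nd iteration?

-1.049

Iteration 1:
  p = (-3 - (-0.5)·1.000 - (-2)·1.000 - (1)·1.000) / (4.5) = -0.333
  q = (8 - (1.3)·1.000 - (-3)·1.000 - (1.4)·1.000) / (7.7) = 1.078
  r = (-10 - (3)·1.000 - (1.9)·1.000 - (3.5)·1.000) / (12.4) = -1.484
  s = (0 - (-3.4)·1.000 - (0.1)·1.000 - (-2)·1.000) / (9.5) = 0.558
Iteration 2:
  p = (-3 - (-0.5)·1.078 - (-2)·-1.484 - (1)·0.558) / (4.5) = -1.330
  q = (8 - (1.3)·-0.333 - (-3)·-1.484 - (1.4)·0.558) / (7.7) = 0.416
  r = (-10 - (3)·-0.333 - (1.9)·1.078 - (3.5)·0.558) / (12.4) = -1.049
  s = (0 - (-3.4)·-0.333 - (0.1)·1.078 - (-2)·-1.484) / (9.5) = -0.443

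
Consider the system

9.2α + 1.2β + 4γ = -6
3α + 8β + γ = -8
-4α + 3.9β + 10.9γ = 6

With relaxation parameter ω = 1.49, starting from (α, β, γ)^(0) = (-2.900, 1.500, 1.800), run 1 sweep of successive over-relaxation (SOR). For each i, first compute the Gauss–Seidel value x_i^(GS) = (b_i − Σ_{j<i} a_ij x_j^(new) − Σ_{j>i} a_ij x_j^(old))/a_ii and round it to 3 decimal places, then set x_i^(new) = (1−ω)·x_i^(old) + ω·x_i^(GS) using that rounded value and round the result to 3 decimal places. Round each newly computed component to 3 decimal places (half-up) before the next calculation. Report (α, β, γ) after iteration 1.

Iteration 1:
  α: GS value = (-6 - (1.2)·1.500 - (4)·1.800) / (9.2) = -1.630;  α ← (1−ω)·-2.900 + ω·-1.630 = -1.008
  β: GS value = (-8 - (3)·-1.008 - (1)·1.800) / (8) = -0.847;  β ← (1−ω)·1.500 + ω·-0.847 = -1.997
  γ: GS value = (6 - (-4)·-1.008 - (3.9)·-1.997) / (10.9) = 0.895;  γ ← (1−ω)·1.800 + ω·0.895 = 0.452

(-1.008, -1.997, 0.452)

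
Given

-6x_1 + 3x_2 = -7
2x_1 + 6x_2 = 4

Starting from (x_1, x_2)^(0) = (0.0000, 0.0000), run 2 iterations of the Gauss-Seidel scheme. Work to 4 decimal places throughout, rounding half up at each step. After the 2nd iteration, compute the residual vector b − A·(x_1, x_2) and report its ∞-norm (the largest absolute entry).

0.1391

Iteration 1:
  x_1 = (-7 - (3)·0.0000) / (-6) = 1.1667
  x_2 = (4 - (2)·1.1667) / (6) = 0.2778
Iteration 2:
  x_1 = (-7 - (3)·0.2778) / (-6) = 1.3056
  x_2 = (4 - (2)·1.3056) / (6) = 0.2315
Residual b − A·x = (0.1391, -0.0002); ∞-norm = 0.1391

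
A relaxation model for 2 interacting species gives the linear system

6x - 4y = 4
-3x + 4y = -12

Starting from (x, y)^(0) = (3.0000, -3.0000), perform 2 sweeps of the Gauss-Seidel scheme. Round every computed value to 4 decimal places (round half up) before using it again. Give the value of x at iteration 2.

-2.0000

Iteration 1:
  x = (4 - (-4)·-3.0000) / (6) = -1.3333
  y = (-12 - (-3)·-1.3333) / (4) = -4.0000
Iteration 2:
  x = (4 - (-4)·-4.0000) / (6) = -2.0000
  y = (-12 - (-3)·-2.0000) / (4) = -4.5000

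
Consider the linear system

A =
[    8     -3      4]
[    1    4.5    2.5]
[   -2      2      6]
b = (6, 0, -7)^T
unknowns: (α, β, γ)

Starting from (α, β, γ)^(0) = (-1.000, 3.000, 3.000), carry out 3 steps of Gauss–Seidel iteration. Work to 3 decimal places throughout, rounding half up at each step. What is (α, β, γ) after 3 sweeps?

(1.379, 0.316, -0.812)

Iteration 1:
  α = (6 - (-3)·3.000 - (4)·3.000) / (8) = 0.375
  β = (0 - (1)·0.375 - (2.5)·3.000) / (4.5) = -1.750
  γ = (-7 - (-2)·0.375 - (2)·-1.750) / (6) = -0.458
Iteration 2:
  α = (6 - (-3)·-1.750 - (4)·-0.458) / (8) = 0.323
  β = (0 - (1)·0.323 - (2.5)·-0.458) / (4.5) = 0.183
  γ = (-7 - (-2)·0.323 - (2)·0.183) / (6) = -1.120
Iteration 3:
  α = (6 - (-3)·0.183 - (4)·-1.120) / (8) = 1.379
  β = (0 - (1)·1.379 - (2.5)·-1.120) / (4.5) = 0.316
  γ = (-7 - (-2)·1.379 - (2)·0.316) / (6) = -0.812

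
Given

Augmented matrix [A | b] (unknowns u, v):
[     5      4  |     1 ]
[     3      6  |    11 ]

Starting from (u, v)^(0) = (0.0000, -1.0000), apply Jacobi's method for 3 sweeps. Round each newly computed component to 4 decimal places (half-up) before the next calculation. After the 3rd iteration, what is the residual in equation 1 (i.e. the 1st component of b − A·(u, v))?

Iteration 1:
  u = (1 - (4)·-1.0000) / (5) = 1.0000
  v = (11 - (3)·0.0000) / (6) = 1.8333
Iteration 2:
  u = (1 - (4)·1.8333) / (5) = -1.2666
  v = (11 - (3)·1.0000) / (6) = 1.3333
Iteration 3:
  u = (1 - (4)·1.3333) / (5) = -0.8666
  v = (11 - (3)·-1.2666) / (6) = 2.4666
Residual b − A·x = (-4.5334, -1.1998)

-4.5334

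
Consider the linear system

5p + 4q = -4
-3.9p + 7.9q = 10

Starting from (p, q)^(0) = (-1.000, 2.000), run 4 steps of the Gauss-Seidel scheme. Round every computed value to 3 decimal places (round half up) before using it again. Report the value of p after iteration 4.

-1.232

Iteration 1:
  p = (-4 - (4)·2.000) / (5) = -2.400
  q = (10 - (-3.9)·-2.400) / (7.9) = 0.081
Iteration 2:
  p = (-4 - (4)·0.081) / (5) = -0.865
  q = (10 - (-3.9)·-0.865) / (7.9) = 0.839
Iteration 3:
  p = (-4 - (4)·0.839) / (5) = -1.471
  q = (10 - (-3.9)·-1.471) / (7.9) = 0.540
Iteration 4:
  p = (-4 - (4)·0.540) / (5) = -1.232
  q = (10 - (-3.9)·-1.232) / (7.9) = 0.658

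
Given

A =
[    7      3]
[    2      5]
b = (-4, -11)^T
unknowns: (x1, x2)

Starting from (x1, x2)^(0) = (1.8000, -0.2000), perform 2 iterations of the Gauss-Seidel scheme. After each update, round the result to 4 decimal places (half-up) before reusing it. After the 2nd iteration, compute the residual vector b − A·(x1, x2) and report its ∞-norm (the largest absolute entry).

0.9285

Iteration 1:
  x1 = (-4 - (3)·-0.2000) / (7) = -0.4857
  x2 = (-11 - (2)·-0.4857) / (5) = -2.0057
Iteration 2:
  x1 = (-4 - (3)·-2.0057) / (7) = 0.2882
  x2 = (-11 - (2)·0.2882) / (5) = -2.3153
Residual b − A·x = (0.9285, 0.0001); ∞-norm = 0.9285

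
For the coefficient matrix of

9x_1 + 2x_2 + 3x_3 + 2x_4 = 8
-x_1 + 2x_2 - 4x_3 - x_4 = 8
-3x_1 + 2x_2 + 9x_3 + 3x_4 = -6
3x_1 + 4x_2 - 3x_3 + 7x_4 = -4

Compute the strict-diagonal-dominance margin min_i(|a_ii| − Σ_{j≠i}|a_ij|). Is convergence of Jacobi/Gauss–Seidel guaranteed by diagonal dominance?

-4

row 1: |9| − (2+3+2) = 2
row 2: |2| − (1+4+1) = -4
row 3: |9| − (3+2+3) = 1
row 4: |7| − (3+4+3) = -3
minimum over rows = -4 → not strictly diagonally dominant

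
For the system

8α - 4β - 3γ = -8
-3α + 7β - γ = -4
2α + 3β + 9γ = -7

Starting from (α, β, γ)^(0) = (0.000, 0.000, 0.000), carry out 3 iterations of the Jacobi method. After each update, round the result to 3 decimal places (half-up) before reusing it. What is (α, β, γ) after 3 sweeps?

(-1.692, -1.299, -0.057)

Iteration 1:
  α = (-8 - (-4)·0.000 - (-3)·0.000) / (8) = -1.000
  β = (-4 - (-3)·0.000 - (-1)·0.000) / (7) = -0.571
  γ = (-7 - (2)·0.000 - (3)·0.000) / (9) = -0.778
Iteration 2:
  α = (-8 - (-4)·-0.571 - (-3)·-0.778) / (8) = -1.577
  β = (-4 - (-3)·-1.000 - (-1)·-0.778) / (7) = -1.111
  γ = (-7 - (2)·-1.000 - (3)·-0.571) / (9) = -0.365
Iteration 3:
  α = (-8 - (-4)·-1.111 - (-3)·-0.365) / (8) = -1.692
  β = (-4 - (-3)·-1.577 - (-1)·-0.365) / (7) = -1.299
  γ = (-7 - (2)·-1.577 - (3)·-1.111) / (9) = -0.057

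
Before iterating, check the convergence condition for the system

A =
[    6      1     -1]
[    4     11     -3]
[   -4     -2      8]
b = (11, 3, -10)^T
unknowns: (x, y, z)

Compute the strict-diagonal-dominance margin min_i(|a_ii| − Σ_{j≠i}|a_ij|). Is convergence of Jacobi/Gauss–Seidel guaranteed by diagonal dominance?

row 1: |6| − (1+1) = 4
row 2: |11| − (4+3) = 4
row 3: |8| − (4+2) = 2
minimum over rows = 2 → strictly diagonally dominant (convergence guaranteed)

2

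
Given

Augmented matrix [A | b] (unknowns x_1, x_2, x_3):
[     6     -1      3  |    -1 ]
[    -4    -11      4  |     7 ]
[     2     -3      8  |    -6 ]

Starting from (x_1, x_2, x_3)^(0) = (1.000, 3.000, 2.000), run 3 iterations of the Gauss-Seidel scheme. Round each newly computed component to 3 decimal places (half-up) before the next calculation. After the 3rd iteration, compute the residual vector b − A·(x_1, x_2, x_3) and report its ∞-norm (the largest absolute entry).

0.535

Iteration 1:
  x_1 = (-1 - (-1)·3.000 - (3)·2.000) / (6) = -0.667
  x_2 = (7 - (-4)·-0.667 - (4)·2.000) / (-11) = 0.333
  x_3 = (-6 - (2)·-0.667 - (-3)·0.333) / (8) = -0.458
Iteration 2:
  x_1 = (-1 - (-1)·0.333 - (3)·-0.458) / (6) = 0.118
  x_2 = (7 - (-4)·0.118 - (4)·-0.458) / (-11) = -0.846
  x_3 = (-6 - (2)·0.118 - (-3)·-0.846) / (8) = -1.097
Iteration 3:
  x_1 = (-1 - (-1)·-0.846 - (3)·-1.097) / (6) = 0.241
  x_2 = (7 - (-4)·0.241 - (4)·-1.097) / (-11) = -1.123
  x_3 = (-6 - (2)·0.241 - (-3)·-1.123) / (8) = -1.231
Residual b − A·x = (0.124, 0.535, -0.003); ∞-norm = 0.535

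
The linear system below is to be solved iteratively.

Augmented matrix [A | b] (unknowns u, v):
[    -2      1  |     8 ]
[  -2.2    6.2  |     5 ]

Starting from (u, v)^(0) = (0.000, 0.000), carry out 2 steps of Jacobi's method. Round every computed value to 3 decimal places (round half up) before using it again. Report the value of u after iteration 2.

Iteration 1:
  u = (8 - (1)·0.000) / (-2) = -4.000
  v = (5 - (-2.2)·0.000) / (6.2) = 0.806
Iteration 2:
  u = (8 - (1)·0.806) / (-2) = -3.597
  v = (5 - (-2.2)·-4.000) / (6.2) = -0.613

-3.597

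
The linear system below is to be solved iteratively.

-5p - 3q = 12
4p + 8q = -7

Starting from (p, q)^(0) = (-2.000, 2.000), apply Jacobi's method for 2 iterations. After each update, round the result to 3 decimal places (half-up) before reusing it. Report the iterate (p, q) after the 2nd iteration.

(-2.475, 0.925)

Iteration 1:
  p = (12 - (-3)·2.000) / (-5) = -3.600
  q = (-7 - (4)·-2.000) / (8) = 0.125
Iteration 2:
  p = (12 - (-3)·0.125) / (-5) = -2.475
  q = (-7 - (4)·-3.600) / (8) = 0.925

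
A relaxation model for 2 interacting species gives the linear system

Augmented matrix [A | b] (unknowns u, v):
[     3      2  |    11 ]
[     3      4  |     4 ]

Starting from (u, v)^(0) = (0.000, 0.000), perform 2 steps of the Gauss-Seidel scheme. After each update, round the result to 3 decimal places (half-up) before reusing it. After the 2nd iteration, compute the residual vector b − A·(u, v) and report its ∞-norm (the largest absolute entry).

Iteration 1:
  u = (11 - (2)·0.000) / (3) = 3.667
  v = (4 - (3)·3.667) / (4) = -1.750
Iteration 2:
  u = (11 - (2)·-1.750) / (3) = 4.833
  v = (4 - (3)·4.833) / (4) = -2.625
Residual b − A·x = (1.751, 0.001); ∞-norm = 1.751

1.751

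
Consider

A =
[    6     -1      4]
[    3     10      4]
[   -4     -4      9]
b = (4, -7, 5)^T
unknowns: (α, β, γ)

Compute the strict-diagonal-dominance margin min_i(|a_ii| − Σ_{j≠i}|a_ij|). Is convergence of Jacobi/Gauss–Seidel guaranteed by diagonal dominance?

row 1: |6| − (1+4) = 1
row 2: |10| − (3+4) = 3
row 3: |9| − (4+4) = 1
minimum over rows = 1 → strictly diagonally dominant (convergence guaranteed)

1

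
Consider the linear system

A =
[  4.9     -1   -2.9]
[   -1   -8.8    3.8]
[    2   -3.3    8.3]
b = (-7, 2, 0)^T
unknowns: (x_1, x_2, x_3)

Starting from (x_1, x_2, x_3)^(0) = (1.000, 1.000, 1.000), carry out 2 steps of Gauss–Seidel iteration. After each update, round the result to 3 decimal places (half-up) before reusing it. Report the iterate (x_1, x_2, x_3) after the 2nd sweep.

Iteration 1:
  x_1 = (-7 - (-1)·1.000 - (-2.9)·1.000) / (4.9) = -0.633
  x_2 = (2 - (-1)·-0.633 - (3.8)·1.000) / (-8.8) = 0.276
  x_3 = (0 - (2)·-0.633 - (-3.3)·0.276) / (8.3) = 0.262
Iteration 2:
  x_1 = (-7 - (-1)·0.276 - (-2.9)·0.262) / (4.9) = -1.217
  x_2 = (2 - (-1)·-1.217 - (3.8)·0.262) / (-8.8) = 0.024
  x_3 = (0 - (2)·-1.217 - (-3.3)·0.024) / (8.3) = 0.303

(-1.217, 0.024, 0.303)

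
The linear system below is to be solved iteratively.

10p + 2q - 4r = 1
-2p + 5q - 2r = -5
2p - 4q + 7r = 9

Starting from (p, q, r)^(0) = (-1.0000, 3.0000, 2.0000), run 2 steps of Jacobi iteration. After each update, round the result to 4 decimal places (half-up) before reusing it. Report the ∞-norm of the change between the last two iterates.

2.4286

Iteration 1:
  p = (1 - (2)·3.0000 - (-4)·2.0000) / (10) = 0.3000
  q = (-5 - (-2)·-1.0000 - (-2)·2.0000) / (5) = -0.6000
  r = (9 - (2)·-1.0000 - (-4)·3.0000) / (7) = 3.2857
Iteration 2:
  p = (1 - (2)·-0.6000 - (-4)·3.2857) / (10) = 1.5343
  q = (-5 - (-2)·0.3000 - (-2)·3.2857) / (5) = 0.4343
  r = (9 - (2)·0.3000 - (-4)·-0.6000) / (7) = 0.8571
Change: (1.2343, 1.0343, -2.4286) → max |·| = 2.4286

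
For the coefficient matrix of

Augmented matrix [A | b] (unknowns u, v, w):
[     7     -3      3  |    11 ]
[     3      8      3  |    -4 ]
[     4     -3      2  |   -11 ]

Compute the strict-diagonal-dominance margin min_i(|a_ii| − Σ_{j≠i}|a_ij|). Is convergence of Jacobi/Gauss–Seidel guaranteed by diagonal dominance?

row 1: |7| − (3+3) = 1
row 2: |8| − (3+3) = 2
row 3: |2| − (4+3) = -5
minimum over rows = -5 → not strictly diagonally dominant

-5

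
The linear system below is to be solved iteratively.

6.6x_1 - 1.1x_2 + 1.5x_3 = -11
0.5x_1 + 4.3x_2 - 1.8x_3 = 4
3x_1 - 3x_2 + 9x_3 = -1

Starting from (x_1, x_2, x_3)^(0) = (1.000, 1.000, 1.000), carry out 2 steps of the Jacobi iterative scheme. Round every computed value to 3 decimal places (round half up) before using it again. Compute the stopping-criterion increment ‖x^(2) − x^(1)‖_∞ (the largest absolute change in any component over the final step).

0.987

Iteration 1:
  x_1 = (-11 - (-1.1)·1.000 - (1.5)·1.000) / (6.6) = -1.727
  x_2 = (4 - (0.5)·1.000 - (-1.8)·1.000) / (4.3) = 1.233
  x_3 = (-1 - (3)·1.000 - (-3)·1.000) / (9) = -0.111
Iteration 2:
  x_1 = (-11 - (-1.1)·1.233 - (1.5)·-0.111) / (6.6) = -1.436
  x_2 = (4 - (0.5)·-1.727 - (-1.8)·-0.111) / (4.3) = 1.085
  x_3 = (-1 - (3)·-1.727 - (-3)·1.233) / (9) = 0.876
Change: (0.291, -0.148, 0.987) → max |·| = 0.987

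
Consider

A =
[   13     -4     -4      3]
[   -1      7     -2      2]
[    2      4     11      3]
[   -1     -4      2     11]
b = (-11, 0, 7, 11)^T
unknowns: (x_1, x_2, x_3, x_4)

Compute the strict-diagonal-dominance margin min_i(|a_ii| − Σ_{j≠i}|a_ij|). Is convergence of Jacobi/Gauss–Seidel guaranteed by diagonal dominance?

row 1: |13| − (4+4+3) = 2
row 2: |7| − (1+2+2) = 2
row 3: |11| − (2+4+3) = 2
row 4: |11| − (1+4+2) = 4
minimum over rows = 2 → strictly diagonally dominant (convergence guaranteed)

2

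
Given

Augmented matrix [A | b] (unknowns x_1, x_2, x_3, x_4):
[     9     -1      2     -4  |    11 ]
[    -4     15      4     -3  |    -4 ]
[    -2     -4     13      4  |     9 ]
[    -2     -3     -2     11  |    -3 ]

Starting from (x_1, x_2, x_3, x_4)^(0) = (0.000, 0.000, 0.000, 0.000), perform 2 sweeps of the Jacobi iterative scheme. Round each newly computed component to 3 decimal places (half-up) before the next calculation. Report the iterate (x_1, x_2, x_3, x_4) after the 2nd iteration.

Iteration 1:
  x_1 = (11 - (-1)·0.000 - (2)·0.000 - (-4)·0.000) / (9) = 1.222
  x_2 = (-4 - (-4)·0.000 - (4)·0.000 - (-3)·0.000) / (15) = -0.267
  x_3 = (9 - (-2)·0.000 - (-4)·0.000 - (4)·0.000) / (13) = 0.692
  x_4 = (-3 - (-2)·0.000 - (-3)·0.000 - (-2)·0.000) / (11) = -0.273
Iteration 2:
  x_1 = (11 - (-1)·-0.267 - (2)·0.692 - (-4)·-0.273) / (9) = 0.917
  x_2 = (-4 - (-4)·1.222 - (4)·0.692 - (-3)·-0.273) / (15) = -0.180
  x_3 = (9 - (-2)·1.222 - (-4)·-0.267 - (4)·-0.273) / (13) = 0.882
  x_4 = (-3 - (-2)·1.222 - (-3)·-0.267 - (-2)·0.692) / (11) = 0.002

(0.917, -0.180, 0.882, 0.002)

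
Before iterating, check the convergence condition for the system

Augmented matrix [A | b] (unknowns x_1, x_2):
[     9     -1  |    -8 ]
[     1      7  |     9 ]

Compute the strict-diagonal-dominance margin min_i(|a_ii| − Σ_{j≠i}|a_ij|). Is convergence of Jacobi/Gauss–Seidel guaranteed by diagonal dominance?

row 1: |9| − (1) = 8
row 2: |7| − (1) = 6
minimum over rows = 6 → strictly diagonally dominant (convergence guaranteed)

6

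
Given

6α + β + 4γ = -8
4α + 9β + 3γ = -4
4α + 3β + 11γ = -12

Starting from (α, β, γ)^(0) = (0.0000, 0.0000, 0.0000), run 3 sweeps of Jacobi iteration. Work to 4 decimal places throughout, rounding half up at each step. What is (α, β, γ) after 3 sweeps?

Iteration 1:
  α = (-8 - (1)·0.0000 - (4)·0.0000) / (6) = -1.3333
  β = (-4 - (4)·0.0000 - (3)·0.0000) / (9) = -0.4444
  γ = (-12 - (4)·0.0000 - (3)·0.0000) / (11) = -1.0909
Iteration 2:
  α = (-8 - (1)·-0.4444 - (4)·-1.0909) / (6) = -0.5320
  β = (-4 - (4)·-1.3333 - (3)·-1.0909) / (9) = 0.5118
  γ = (-12 - (4)·-1.3333 - (3)·-0.4444) / (11) = -0.4849
Iteration 3:
  α = (-8 - (1)·0.5118 - (4)·-0.4849) / (6) = -1.0954
  β = (-4 - (4)·-0.5320 - (3)·-0.4849) / (9) = -0.0464
  γ = (-12 - (4)·-0.5320 - (3)·0.5118) / (11) = -1.0370

(-1.0954, -0.0464, -1.0370)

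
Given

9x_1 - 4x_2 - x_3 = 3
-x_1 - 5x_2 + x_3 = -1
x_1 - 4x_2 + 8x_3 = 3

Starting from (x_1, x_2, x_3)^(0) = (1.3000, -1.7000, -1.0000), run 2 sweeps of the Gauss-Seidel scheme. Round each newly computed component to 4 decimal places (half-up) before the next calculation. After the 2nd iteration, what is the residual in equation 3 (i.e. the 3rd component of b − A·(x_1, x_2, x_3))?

0.0002

Iteration 1:
  x_1 = (3 - (-4)·-1.7000 - (-1)·-1.0000) / (9) = -0.5333
  x_2 = (-1 - (-1)·-0.5333 - (1)·-1.0000) / (-5) = 0.1067
  x_3 = (3 - (1)·-0.5333 - (-4)·0.1067) / (8) = 0.4950
Iteration 2:
  x_1 = (3 - (-4)·0.1067 - (-1)·0.4950) / (9) = 0.4358
  x_2 = (-1 - (-1)·0.4358 - (1)·0.4950) / (-5) = 0.2118
  x_3 = (3 - (1)·0.4358 - (-4)·0.2118) / (8) = 0.4264
Residual b − A·x = (0.3514, 0.0684, 0.0002)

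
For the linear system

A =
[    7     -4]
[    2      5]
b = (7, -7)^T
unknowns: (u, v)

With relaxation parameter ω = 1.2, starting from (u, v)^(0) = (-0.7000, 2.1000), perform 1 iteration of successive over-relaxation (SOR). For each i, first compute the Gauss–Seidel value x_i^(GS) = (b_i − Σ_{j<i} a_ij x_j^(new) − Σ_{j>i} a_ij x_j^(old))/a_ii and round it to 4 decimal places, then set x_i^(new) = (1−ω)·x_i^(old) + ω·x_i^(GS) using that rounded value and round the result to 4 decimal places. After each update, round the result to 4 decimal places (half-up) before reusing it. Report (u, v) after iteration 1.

(2.7800, -3.4344)

Iteration 1:
  u: GS value = (7 - (-4)·2.1000) / (7) = 2.2000;  u ← (1−ω)·-0.7000 + ω·2.2000 = 2.7800
  v: GS value = (-7 - (2)·2.7800) / (5) = -2.5120;  v ← (1−ω)·2.1000 + ω·-2.5120 = -3.4344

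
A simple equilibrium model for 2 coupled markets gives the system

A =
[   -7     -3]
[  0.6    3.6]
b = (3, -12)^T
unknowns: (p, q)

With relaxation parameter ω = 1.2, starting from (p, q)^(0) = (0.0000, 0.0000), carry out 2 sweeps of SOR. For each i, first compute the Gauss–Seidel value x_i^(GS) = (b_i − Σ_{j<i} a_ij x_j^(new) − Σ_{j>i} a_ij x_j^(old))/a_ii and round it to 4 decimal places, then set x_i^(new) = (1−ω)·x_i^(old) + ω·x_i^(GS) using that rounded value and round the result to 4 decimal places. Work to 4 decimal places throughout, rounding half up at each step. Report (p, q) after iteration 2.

(1.5928, -3.5391)

Iteration 1:
  p: GS value = (3 - (-3)·0.0000) / (-7) = -0.4286;  p ← (1−ω)·0.0000 + ω·-0.4286 = -0.5143
  q: GS value = (-12 - (0.6)·-0.5143) / (3.6) = -3.2476;  q ← (1−ω)·0.0000 + ω·-3.2476 = -3.8971
Iteration 2:
  p: GS value = (3 - (-3)·-3.8971) / (-7) = 1.2416;  p ← (1−ω)·-0.5143 + ω·1.2416 = 1.5928
  q: GS value = (-12 - (0.6)·1.5928) / (3.6) = -3.5988;  q ← (1−ω)·-3.8971 + ω·-3.5988 = -3.5391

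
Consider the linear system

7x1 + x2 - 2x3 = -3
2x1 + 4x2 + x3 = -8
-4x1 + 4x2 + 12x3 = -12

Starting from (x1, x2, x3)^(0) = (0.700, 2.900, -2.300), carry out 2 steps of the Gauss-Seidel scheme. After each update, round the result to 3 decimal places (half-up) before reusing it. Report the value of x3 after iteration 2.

Iteration 1:
  x1 = (-3 - (1)·2.900 - (-2)·-2.300) / (7) = -1.500
  x2 = (-8 - (2)·-1.500 - (1)·-2.300) / (4) = -0.675
  x3 = (-12 - (-4)·-1.500 - (4)·-0.675) / (12) = -1.275
Iteration 2:
  x1 = (-3 - (1)·-0.675 - (-2)·-1.275) / (7) = -0.696
  x2 = (-8 - (2)·-0.696 - (1)·-1.275) / (4) = -1.333
  x3 = (-12 - (-4)·-0.696 - (4)·-1.333) / (12) = -0.788

-0.788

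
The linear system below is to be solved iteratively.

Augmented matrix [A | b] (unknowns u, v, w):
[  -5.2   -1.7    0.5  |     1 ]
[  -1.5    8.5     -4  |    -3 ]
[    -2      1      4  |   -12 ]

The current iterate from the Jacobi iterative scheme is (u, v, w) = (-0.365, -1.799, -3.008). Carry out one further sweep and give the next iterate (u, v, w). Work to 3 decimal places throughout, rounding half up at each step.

(0.107, -1.833, -2.733)

One sweep:
  u = (1 - (-1.7)·-1.799 - (0.5)·-3.008) / (-5.2) = 0.107
  v = (-3 - (-1.5)·-0.365 - (-4)·-3.008) / (8.5) = -1.833
  w = (-12 - (-2)·-0.365 - (1)·-1.799) / (4) = -2.733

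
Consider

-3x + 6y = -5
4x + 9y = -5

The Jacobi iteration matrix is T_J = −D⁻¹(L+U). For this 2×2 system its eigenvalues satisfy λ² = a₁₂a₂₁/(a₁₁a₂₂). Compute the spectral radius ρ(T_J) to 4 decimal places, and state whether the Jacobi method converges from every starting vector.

a₁₂a₂₁/(a₁₁a₂₂) = (6)·(4) / ((-3)·(9)) = -0.888889
ρ = √|-0.888889| = √0.888889 = 0.9428
ρ < 1, so Jacobi converges

0.9428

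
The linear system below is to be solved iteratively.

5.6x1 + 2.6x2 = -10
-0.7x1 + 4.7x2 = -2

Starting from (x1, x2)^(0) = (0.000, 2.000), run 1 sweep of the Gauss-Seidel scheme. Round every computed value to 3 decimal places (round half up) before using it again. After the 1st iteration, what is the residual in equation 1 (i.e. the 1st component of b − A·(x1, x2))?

Iteration 1:
  x1 = (-10 - (2.6)·2.000) / (5.6) = -2.714
  x2 = (-2 - (-0.7)·-2.714) / (4.7) = -0.830
Residual b − A·x = (7.356, 0.001)

7.356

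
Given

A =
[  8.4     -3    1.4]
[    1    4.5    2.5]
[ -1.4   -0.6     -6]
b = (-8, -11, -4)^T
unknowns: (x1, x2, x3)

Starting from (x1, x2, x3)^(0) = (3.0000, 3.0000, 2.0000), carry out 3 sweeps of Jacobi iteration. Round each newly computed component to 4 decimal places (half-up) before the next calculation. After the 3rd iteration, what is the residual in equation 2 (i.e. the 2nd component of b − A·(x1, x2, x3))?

Iteration 1:
  x1 = (-8 - (-3)·3.0000 - (1.4)·2.0000) / (8.4) = -0.2143
  x2 = (-11 - (1)·3.0000 - (2.5)·2.0000) / (4.5) = -4.2222
  x3 = (-4 - (-1.4)·3.0000 - (-0.6)·3.0000) / (-6) = -0.3333
Iteration 2:
  x1 = (-8 - (-3)·-4.2222 - (1.4)·-0.3333) / (8.4) = -2.4048
  x2 = (-11 - (1)·-0.2143 - (2.5)·-0.3333) / (4.5) = -2.2117
  x3 = (-4 - (-1.4)·-0.2143 - (-0.6)·-4.2222) / (-6) = 1.1389
Iteration 3:
  x1 = (-8 - (-3)·-2.2117 - (1.4)·1.1389) / (8.4) = -1.9321
  x2 = (-11 - (1)·-2.4048 - (2.5)·1.1389) / (4.5) = -2.5428
  x3 = (-4 - (-1.4)·-2.4048 - (-0.6)·-2.2117) / (-6) = 1.4490
Residual b − A·x = (-1.4274, -1.2478, 0.4634)

-1.2478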